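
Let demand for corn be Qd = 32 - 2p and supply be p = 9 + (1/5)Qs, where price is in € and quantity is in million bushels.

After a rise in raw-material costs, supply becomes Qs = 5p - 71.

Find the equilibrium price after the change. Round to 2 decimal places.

14.71

Before the shock: 32 - 2p = 5p - 45 ⇒ 77 = 7p ⇒ p = 11, Q = 10.
After the shift, demand is Qd = 32 - 2p and supply is Qs = 5p - 71.
New equilibrium: 32 - 2p = 5p - 71 ⇒ 103 = 7p ⇒ p = 103/7 ≈ 14.7143, Q = 18/7 ≈ 2.5714.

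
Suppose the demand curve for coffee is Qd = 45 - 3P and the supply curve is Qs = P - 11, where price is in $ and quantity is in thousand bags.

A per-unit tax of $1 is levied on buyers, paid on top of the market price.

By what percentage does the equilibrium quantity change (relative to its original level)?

-25

Initially, 45 - 3P = P - 11, so 56 = 4P and P = 14, Q = 3.
Since buyers pay the price plus the tax, the effective demand curve becomes Qd = 42 - 3P.
Clearing the new market: 42 - 3P = P - 11, so P = 13.25 and Q = 2.25.
%ΔQ = (2.25 − 3) / 3 × 100 = -25%.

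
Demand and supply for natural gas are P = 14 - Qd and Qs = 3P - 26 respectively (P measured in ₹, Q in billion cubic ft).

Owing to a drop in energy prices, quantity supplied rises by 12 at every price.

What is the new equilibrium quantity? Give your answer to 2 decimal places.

7.00

Before the shock: 14 - P = 3P - 26 ⇒ 40 = 4P ⇒ P = 10, Q = 4.
With the change applied: demand Qd = 14 - P, supply Qs = 3P - 14.
Equate the new curves: 14 - P = 3P - 14, giving 28 = 4P, P = 7, Q = 7.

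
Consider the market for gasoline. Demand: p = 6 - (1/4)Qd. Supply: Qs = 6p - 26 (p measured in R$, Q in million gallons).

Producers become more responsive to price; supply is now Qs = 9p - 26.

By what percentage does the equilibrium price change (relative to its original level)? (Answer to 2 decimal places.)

-23.08

Solve the original market: 24 - 4p = 6p - 26, hence p = 5 and Q = 4.
After the shift, demand is Qd = 24 - 4p and supply is Qs = 9p - 26.
Clearing the new market: 24 - 4p = 9p - 26, so p = 50/13 ≈ 3.8462 and Q = 112/13 ≈ 8.6154.
%Δp = (3.8462 − 5) / 5 × 100 = -23.08%.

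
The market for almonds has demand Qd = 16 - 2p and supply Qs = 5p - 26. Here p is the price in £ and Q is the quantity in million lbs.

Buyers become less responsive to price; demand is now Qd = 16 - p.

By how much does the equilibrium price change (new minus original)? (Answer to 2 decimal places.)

+1.00

Initially, 16 - 2p = 5p - 26, so 42 = 7p and p = 6, Q = 4.
After the shift, demand is Qd = 16 - p and supply is Qs = 5p - 26.
Setting them equal: 16 - p = 5p - 26 → 42 = 6p, so p = 7 and Q = 9.
Δp = 7 − 6 = +1.00.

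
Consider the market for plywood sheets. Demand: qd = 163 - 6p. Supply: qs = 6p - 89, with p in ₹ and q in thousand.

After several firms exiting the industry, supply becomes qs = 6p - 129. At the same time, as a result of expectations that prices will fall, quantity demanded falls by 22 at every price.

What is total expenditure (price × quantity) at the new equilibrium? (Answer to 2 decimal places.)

Solve the original market: 163 - 6p = 6p - 89, hence p = 21 and q = 37.
After the shift, demand is qd = 141 - 6p and supply is qs = 6p - 129.
Setting them equal: 141 - 6p = 6p - 129 → 270 = 12p, so p = 22.5 and q = 6.
New expenditure = 22.5 × 6 = 135.00.

135.00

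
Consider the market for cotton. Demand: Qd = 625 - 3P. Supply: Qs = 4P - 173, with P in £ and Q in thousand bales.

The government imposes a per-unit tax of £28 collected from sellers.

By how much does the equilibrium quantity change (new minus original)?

Solve the original market: 625 - 3P = 4P - 173, hence P = 114 and Q = 283.
Since sellers keep the price net of the tax, the effective supply curve becomes Qs = 4P - 285.
Setting them equal: 625 - 3P = 4P - 285 → 910 = 7P, so P = 130 and Q = 235.
ΔQ = 235 − 283 = -48.

-48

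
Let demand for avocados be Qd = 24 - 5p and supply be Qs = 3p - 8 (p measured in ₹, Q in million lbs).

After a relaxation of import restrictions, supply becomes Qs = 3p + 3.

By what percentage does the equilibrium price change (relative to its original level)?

-34.375

Original equilibrium: 24 - 5p = 3p - 8 gives 32 = 8p, so p = 4 and Q = 4.
The new curves are Qd = 24 - 5p (demand) and Qs = 3p + 3 (supply).
Clearing the new market: 24 - 5p = 3p + 3, so p = 2.625 and Q = 10.875.
%Δp = (2.625 − 4) / 4 × 100 = -34.375%.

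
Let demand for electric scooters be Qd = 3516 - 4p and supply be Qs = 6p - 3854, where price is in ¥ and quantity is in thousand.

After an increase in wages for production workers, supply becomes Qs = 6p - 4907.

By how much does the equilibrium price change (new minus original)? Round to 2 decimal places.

Original equilibrium: 3516 - 4p = 6p - 3854 gives 7370 = 10p, so p = 737 and Q = 568.
After the shift, demand is Qd = 3516 - 4p and supply is Qs = 6p - 4907.
New equilibrium: 3516 - 4p = 6p - 4907 ⇒ 8423 = 10p ⇒ p = 842.3, Q = 146.8.
Δp = 842.3 − 737 = +105.30.

+105.30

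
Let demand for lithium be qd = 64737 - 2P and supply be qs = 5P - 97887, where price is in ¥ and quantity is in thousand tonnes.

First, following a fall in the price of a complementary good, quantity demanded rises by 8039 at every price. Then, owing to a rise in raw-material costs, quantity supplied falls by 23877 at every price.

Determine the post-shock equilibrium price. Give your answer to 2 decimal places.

27791.43

Solve the original market: 64737 - 2P = 5P - 97887, hence P = 23232 and q = 18273.
After the shift, demand is qd = 72776 - 2P and supply is qs = 5P - 121764.
New equilibrium: 72776 - 2P = 5P - 121764 ⇒ 194540 = 7P ⇒ P = 194540/7 ≈ 27791.4286, q = 120352/7 ≈ 17193.1429.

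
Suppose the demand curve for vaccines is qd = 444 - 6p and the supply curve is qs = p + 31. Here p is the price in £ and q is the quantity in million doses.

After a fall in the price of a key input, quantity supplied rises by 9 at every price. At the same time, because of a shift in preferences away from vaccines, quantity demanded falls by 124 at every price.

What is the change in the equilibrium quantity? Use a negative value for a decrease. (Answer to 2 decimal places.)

Original equilibrium: 444 - 6p = p + 31 gives 413 = 7p, so p = 59 and q = 90.
After the shift, demand is qd = 320 - 6p and supply is qs = p + 40.
Setting them equal: 320 - 6p = p + 40 → 280 = 7p, so p = 40 and q = 80.
Δq = 80 − 90 = -10.00.

-10.00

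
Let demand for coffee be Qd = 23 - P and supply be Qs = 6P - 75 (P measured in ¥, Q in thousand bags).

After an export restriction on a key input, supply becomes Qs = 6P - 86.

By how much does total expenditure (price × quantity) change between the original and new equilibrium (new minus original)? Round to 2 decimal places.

-10.33

Before the shock: 23 - P = 6P - 75 ⇒ 98 = 7P ⇒ P = 14, Q = 9.
The shock moves the curves to Qd = 23 - P and Qs = 6P - 86.
New equilibrium: 23 - P = 6P - 86 ⇒ 109 = 7P ⇒ P = 109/7 ≈ 15.5714, Q = 52/7 ≈ 7.4286.
Expenditure moves from 14×9 = 126 to 15.5714×7.4286 = 115.6735; change = -10.33.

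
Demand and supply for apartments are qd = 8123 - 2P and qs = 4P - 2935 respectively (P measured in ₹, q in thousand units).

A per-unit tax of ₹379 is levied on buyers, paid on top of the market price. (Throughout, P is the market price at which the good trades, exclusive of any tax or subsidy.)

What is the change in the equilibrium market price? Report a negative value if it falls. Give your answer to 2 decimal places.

Before the shock: 8123 - 2P = 4P - 2935 ⇒ 11058 = 6P ⇒ P = 1843, q = 4437.
Since buyers pay the price plus the tax, the effective demand curve becomes qd = 7365 - 2P.
Equate the new curves: 7365 - 2P = 4P - 2935, giving 10300 = 6P, P = 5150/3 ≈ 1716.6667, q = 11795/3 ≈ 3931.6667.
ΔP = 1716.6667 − 1843 = -126.33.

-126.33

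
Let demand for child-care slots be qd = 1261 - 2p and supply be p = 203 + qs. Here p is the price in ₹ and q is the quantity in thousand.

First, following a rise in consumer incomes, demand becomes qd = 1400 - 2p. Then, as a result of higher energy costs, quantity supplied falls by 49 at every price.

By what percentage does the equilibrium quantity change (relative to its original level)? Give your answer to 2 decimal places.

+4.80

Initially, 1261 - 2p = p - 203, so 1464 = 3p and p = 488, q = 285.
The new curves are qd = 1400 - 2p (demand) and qs = p - 252 (supply).
New equilibrium: 1400 - 2p = p - 252 ⇒ 1652 = 3p ⇒ p = 1652/3 ≈ 550.6667, q = 896/3 ≈ 298.6667.
%Δq = (298.6667 − 285) / 285 × 100 = +4.80%.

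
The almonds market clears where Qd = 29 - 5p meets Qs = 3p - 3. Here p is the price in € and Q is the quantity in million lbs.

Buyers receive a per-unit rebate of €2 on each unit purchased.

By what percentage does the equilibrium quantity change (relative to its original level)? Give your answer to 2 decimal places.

+41.67

Before the shock: 29 - 5p = 3p - 3 ⇒ 32 = 8p ⇒ p = 4, Q = 9.
Since buyers' out-of-pocket price is the market price minus the rebate, the effective demand curve becomes Qd = 39 - 5p.
Clearing the new market: 39 - 5p = 3p - 3, so p = 5.25 and Q = 12.75.
%ΔQ = (12.75 − 9) / 9 × 100 = +41.67%.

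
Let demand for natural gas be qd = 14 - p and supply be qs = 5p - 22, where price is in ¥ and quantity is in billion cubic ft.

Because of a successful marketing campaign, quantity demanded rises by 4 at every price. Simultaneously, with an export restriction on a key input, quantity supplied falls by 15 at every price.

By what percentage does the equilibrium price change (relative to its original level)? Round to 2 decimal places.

+52.78

Before the shock: 14 - p = 5p - 22 ⇒ 36 = 6p ⇒ p = 6, q = 8.
The new curves are qd = 18 - p (demand) and qs = 5p - 37 (supply).
New equilibrium: 18 - p = 5p - 37 ⇒ 55 = 6p ⇒ p = 55/6 ≈ 9.1667, q = 53/6 ≈ 8.8333.
%Δp = (9.1667 − 6) / 6 × 100 = +52.78%.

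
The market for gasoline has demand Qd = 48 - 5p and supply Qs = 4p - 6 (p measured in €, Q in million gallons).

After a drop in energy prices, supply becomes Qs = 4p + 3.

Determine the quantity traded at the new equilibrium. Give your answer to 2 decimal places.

23.00

Solve the original market: 48 - 5p = 4p - 6, hence p = 6 and Q = 18.
After the shift, demand is Qd = 48 - 5p and supply is Qs = 4p + 3.
New equilibrium: 48 - 5p = 4p + 3 ⇒ 45 = 9p ⇒ p = 5, Q = 23.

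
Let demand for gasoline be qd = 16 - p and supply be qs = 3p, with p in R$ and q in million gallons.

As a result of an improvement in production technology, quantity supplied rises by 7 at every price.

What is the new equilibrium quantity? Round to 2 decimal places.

13.75

Solve the original market: 16 - p = 3p, hence p = 4 and q = 12.
After the shift, demand is qd = 16 - p and supply is qs = 3p + 7.
Setting them equal: 16 - p = 3p + 7 → 9 = 4p, so p = 2.25 and q = 13.75.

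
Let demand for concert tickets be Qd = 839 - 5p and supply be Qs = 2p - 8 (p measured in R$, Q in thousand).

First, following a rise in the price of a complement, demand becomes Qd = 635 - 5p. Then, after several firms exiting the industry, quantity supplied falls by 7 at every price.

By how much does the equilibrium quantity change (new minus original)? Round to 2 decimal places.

Before the shock: 839 - 5p = 2p - 8 ⇒ 847 = 7p ⇒ p = 121, Q = 234.
The new curves are Qd = 635 - 5p (demand) and Qs = 2p - 15 (supply).
New equilibrium: 635 - 5p = 2p - 15 ⇒ 650 = 7p ⇒ p = 650/7 ≈ 92.8571, Q = 1195/7 ≈ 170.7143.
ΔQ = 170.7143 − 234 = -63.29.

-63.29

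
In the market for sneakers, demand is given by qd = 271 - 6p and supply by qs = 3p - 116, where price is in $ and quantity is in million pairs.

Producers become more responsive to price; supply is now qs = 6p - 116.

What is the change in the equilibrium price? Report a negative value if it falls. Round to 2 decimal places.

Initially, 271 - 6p = 3p - 116, so 387 = 9p and p = 43, q = 13.
The new curves are qd = 271 - 6p (demand) and qs = 6p - 116 (supply).
New equilibrium: 271 - 6p = 6p - 116 ⇒ 387 = 12p ⇒ p = 32.25, q = 77.5.
Δp = 32.25 − 43 = -10.75.

-10.75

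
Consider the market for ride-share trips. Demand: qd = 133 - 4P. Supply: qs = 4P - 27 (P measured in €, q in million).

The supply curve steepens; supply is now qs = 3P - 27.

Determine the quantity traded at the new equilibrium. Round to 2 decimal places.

41.57

Before the shock: 133 - 4P = 4P - 27 ⇒ 160 = 8P ⇒ P = 20, q = 53.
The new curves are qd = 133 - 4P (demand) and qs = 3P - 27 (supply).
Setting them equal: 133 - 4P = 3P - 27 → 160 = 7P, so P = 160/7 ≈ 22.8571 and q = 291/7 ≈ 41.5714.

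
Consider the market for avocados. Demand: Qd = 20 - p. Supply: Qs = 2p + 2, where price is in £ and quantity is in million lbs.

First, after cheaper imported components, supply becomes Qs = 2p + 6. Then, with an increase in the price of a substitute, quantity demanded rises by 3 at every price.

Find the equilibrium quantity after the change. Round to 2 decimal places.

Original equilibrium: 20 - p = 2p + 2 gives 18 = 3p, so p = 6 and Q = 14.
The shock moves the curves to Qd = 23 - p and Qs = 2p + 6.
Setting them equal: 23 - p = 2p + 6 → 17 = 3p, so p = 17/3 ≈ 5.6667 and Q = 52/3 ≈ 17.3333.

17.33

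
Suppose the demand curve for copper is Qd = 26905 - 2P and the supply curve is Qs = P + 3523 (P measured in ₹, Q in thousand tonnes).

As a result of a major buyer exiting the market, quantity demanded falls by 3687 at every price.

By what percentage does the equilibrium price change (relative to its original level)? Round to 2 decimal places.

Solve the original market: 26905 - 2P = P + 3523, hence P = 7794 and Q = 11317.
The new curves are Qd = 23218 - 2P (demand) and Qs = P + 3523 (supply).
Setting them equal: 23218 - 2P = P + 3523 → 19695 = 3P, so P = 6565 and Q = 10088.
%ΔP = (6565 − 7794) / 7794 × 100 = -15.77%.

-15.77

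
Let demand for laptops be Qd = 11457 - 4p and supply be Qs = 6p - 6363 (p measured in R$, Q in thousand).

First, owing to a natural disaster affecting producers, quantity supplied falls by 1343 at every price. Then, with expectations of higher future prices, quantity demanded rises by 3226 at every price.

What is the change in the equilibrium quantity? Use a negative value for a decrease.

Before the shock: 11457 - 4p = 6p - 6363 ⇒ 17820 = 10p ⇒ p = 1782, Q = 4329.
The shock moves the curves to Qd = 14683 - 4p and Qs = 6p - 7706.
Setting them equal: 14683 - 4p = 6p - 7706 → 22389 = 10p, so p = 2238.9 and Q = 5727.4.
ΔQ = 5727.4 − 4329 = +1398.4.

+1398.4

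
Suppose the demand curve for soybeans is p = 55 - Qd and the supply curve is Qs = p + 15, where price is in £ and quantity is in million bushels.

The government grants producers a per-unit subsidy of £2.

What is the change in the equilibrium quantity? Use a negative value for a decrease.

Original equilibrium: 55 - p = p + 15 gives 40 = 2p, so p = 20 and Q = 35.
Since sellers receive the price plus the subsidy, the effective supply curve becomes Qs = p + 17.
Equate the new curves: 55 - p = p + 17, giving 38 = 2p, p = 19, Q = 36.
ΔQ = 36 − 35 = +1.

+1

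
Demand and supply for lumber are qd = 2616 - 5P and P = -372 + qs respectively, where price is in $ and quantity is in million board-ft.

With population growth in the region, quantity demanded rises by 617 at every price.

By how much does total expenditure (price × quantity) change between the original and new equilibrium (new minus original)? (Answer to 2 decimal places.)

+125748.03

Initially, 2616 - 5P = P + 372, so 2244 = 6P and P = 374, q = 746.
After the shift, demand is qd = 3233 - 5P and supply is qs = P + 372.
New equilibrium: 3233 - 5P = P + 372 ⇒ 2861 = 6P ⇒ P = 2861/6 ≈ 476.8333, q = 5093/6 ≈ 848.8333.
Expenditure moves from 374×746 = 279004 to 476.8333×848.8333 = 404752.0278; change = +125748.03.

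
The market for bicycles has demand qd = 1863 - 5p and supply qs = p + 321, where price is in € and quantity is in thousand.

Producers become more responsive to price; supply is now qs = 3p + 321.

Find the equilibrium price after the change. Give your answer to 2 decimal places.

Before the shock: 1863 - 5p = p + 321 ⇒ 1542 = 6p ⇒ p = 257, q = 578.
After the shift, demand is qd = 1863 - 5p and supply is qs = 3p + 321.
Clearing the new market: 1863 - 5p = 3p + 321, so p = 192.75 and q = 899.25.

192.75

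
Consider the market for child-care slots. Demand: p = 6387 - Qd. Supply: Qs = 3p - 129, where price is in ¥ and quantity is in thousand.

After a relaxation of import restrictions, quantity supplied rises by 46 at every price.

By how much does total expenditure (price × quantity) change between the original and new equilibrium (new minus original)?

-36115.75

Before the shock: 6387 - p = 3p - 129 ⇒ 6516 = 4p ⇒ p = 1629, Q = 4758.
After the shift, demand is Qd = 6387 - p and supply is Qs = 3p - 83.
Setting them equal: 6387 - p = 3p - 83 → 6470 = 4p, so p = 1617.5 and Q = 4769.5.
Expenditure moves from 1629×4758 = 7750782 to 1617.5×4769.5 = 7714666.25; change = -36115.75.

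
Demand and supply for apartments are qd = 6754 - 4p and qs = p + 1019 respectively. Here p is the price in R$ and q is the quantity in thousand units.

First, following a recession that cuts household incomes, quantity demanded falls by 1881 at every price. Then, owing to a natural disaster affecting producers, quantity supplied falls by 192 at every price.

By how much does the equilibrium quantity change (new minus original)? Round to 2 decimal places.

-529.80

Initially, 6754 - 4p = p + 1019, so 5735 = 5p and p = 1147, q = 2166.
The shock moves the curves to qd = 4873 - 4p and qs = p + 827.
New equilibrium: 4873 - 4p = p + 827 ⇒ 4046 = 5p ⇒ p = 809.2, q = 1636.2.
Δq = 1636.2 − 2166 = -529.80.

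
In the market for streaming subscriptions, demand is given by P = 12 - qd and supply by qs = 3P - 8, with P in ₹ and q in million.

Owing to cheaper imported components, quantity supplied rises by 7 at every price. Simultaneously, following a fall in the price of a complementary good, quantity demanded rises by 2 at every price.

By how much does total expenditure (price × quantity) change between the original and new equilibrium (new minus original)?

Solve the original market: 12 - P = 3P - 8, hence P = 5 and q = 7.
The new curves are qd = 14 - P (demand) and qs = 3P - 1 (supply).
Equate the new curves: 14 - P = 3P - 1, giving 15 = 4P, P = 3.75, q = 10.25.
Expenditure moves from 5×7 = 35 to 3.75×10.25 = 38.4375; change = +3.4375.

+3.4375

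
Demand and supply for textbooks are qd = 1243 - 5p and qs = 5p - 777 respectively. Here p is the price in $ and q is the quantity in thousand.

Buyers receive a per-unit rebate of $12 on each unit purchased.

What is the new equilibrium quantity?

263

Before the shock: 1243 - 5p = 5p - 777 ⇒ 2020 = 10p ⇒ p = 202, q = 233.
Since buyers' out-of-pocket price is the market price minus the rebate, the effective demand curve becomes qd = 1303 - 5p.
Setting them equal: 1303 - 5p = 5p - 777 → 2080 = 10p, so p = 208 and q = 263.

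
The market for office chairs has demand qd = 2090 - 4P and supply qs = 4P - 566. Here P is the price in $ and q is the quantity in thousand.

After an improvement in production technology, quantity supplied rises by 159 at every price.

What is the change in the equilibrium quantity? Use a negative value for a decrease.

Solve the original market: 2090 - 4P = 4P - 566, hence P = 332 and q = 762.
After the shift, demand is qd = 2090 - 4P and supply is qs = 4P - 407.
Setting them equal: 2090 - 4P = 4P - 407 → 2497 = 8P, so P = 312.125 and q = 841.5.
Δq = 841.5 − 762 = +79.5.

+79.5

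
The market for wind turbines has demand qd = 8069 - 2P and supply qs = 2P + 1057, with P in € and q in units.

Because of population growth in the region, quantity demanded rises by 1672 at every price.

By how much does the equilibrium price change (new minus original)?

Initially, 8069 - 2P = 2P + 1057, so 7012 = 4P and P = 1753, q = 4563.
With the change applied: demand qd = 9741 - 2P, supply qs = 2P + 1057.
Equate the new curves: 9741 - 2P = 2P + 1057, giving 8684 = 4P, P = 2171, q = 5399.
ΔP = 2171 − 1753 = +418.

+418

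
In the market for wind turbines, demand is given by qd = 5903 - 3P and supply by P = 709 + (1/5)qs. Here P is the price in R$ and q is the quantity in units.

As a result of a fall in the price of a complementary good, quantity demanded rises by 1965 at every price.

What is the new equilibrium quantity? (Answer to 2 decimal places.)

Original equilibrium: 5903 - 3P = 5P - 3545 gives 9448 = 8P, so P = 1181 and q = 2360.
The new curves are qd = 7868 - 3P (demand) and qs = 5P - 3545 (supply).
New equilibrium: 7868 - 3P = 5P - 3545 ⇒ 11413 = 8P ⇒ P = 1426.625, q = 3588.125.

3588.13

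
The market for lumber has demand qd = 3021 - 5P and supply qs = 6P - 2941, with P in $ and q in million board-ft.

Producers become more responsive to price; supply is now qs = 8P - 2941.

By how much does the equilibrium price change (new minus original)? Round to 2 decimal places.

-83.38

Solve the original market: 3021 - 5P = 6P - 2941, hence P = 542 and q = 311.
After the shift, demand is qd = 3021 - 5P and supply is qs = 8P - 2941.
Setting them equal: 3021 - 5P = 8P - 2941 → 5962 = 13P, so P = 5962/13 ≈ 458.6154 and q = 9463/13 ≈ 727.9231.
ΔP = 458.6154 − 542 = -83.38.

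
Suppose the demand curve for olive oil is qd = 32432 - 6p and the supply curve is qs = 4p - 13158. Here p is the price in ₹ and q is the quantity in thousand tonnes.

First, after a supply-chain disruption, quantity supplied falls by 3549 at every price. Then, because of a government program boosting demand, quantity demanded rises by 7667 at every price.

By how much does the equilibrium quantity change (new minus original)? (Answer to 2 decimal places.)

Before the shock: 32432 - 6p = 4p - 13158 ⇒ 45590 = 10p ⇒ p = 4559, q = 5078.
After the shift, demand is qd = 40099 - 6p and supply is qs = 4p - 16707.
New equilibrium: 40099 - 6p = 4p - 16707 ⇒ 56806 = 10p ⇒ p = 5680.6, q = 6015.4.
Δq = 6015.4 − 5078 = +937.40.

+937.40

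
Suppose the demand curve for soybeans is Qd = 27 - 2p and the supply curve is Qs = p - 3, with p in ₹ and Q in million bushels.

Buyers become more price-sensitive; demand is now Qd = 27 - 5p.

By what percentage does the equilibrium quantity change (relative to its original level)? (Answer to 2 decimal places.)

Before the shock: 27 - 2p = p - 3 ⇒ 30 = 3p ⇒ p = 10, Q = 7.
After the shift, demand is Qd = 27 - 5p and supply is Qs = p - 3.
Clearing the new market: 27 - 5p = p - 3, so p = 5 and Q = 2.
%ΔQ = (2 − 7) / 7 × 100 = -71.43%.

-71.43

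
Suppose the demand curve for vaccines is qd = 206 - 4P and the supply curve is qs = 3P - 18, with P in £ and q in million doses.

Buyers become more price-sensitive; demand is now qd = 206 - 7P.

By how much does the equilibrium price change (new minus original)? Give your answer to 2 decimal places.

-9.60

Before the shock: 206 - 4P = 3P - 18 ⇒ 224 = 7P ⇒ P = 32, q = 78.
After the shift, demand is qd = 206 - 7P and supply is qs = 3P - 18.
New equilibrium: 206 - 7P = 3P - 18 ⇒ 224 = 10P ⇒ P = 22.4, q = 49.2.
ΔP = 22.4 − 32 = -9.60.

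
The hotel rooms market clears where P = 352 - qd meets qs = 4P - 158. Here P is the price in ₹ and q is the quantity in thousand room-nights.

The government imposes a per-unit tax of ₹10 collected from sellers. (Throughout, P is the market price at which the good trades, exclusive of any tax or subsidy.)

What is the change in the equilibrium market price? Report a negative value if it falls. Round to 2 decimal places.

Solve the original market: 352 - P = 4P - 158, hence P = 102 and q = 250.
Since sellers keep the price net of the tax, the effective supply curve becomes qs = 4P - 198.
Equate the new curves: 352 - P = 4P - 198, giving 550 = 5P, P = 110, q = 242.
ΔP = 110 − 102 = +8.00.

+8.00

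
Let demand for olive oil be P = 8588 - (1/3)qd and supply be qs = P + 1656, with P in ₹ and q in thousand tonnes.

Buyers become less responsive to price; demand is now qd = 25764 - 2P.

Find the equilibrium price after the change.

8036

Solve the original market: 25764 - 3P = P + 1656, hence P = 6027 and q = 7683.
The shock moves the curves to qd = 25764 - 2P and qs = P + 1656.
Clearing the new market: 25764 - 2P = P + 1656, so P = 8036 and q = 9692.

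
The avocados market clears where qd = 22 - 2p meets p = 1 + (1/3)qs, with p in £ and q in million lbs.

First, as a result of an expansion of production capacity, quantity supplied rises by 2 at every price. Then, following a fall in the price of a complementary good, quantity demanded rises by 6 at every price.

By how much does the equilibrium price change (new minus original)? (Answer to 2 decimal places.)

+0.80

Before the shock: 22 - 2p = 3p - 3 ⇒ 25 = 5p ⇒ p = 5, q = 12.
After the shift, demand is qd = 28 - 2p and supply is qs = 3p - 1.
Setting them equal: 28 - 2p = 3p - 1 → 29 = 5p, so p = 5.8 and q = 16.4.
Δp = 5.8 − 5 = +0.80.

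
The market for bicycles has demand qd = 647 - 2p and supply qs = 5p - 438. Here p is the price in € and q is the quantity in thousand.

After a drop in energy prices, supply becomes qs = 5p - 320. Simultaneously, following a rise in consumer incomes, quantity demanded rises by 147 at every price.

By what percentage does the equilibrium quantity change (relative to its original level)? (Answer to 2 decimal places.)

+41.16

Solve the original market: 647 - 2p = 5p - 438, hence p = 155 and q = 337.
With the change applied: demand qd = 794 - 2p, supply qs = 5p - 320.
Setting them equal: 794 - 2p = 5p - 320 → 1114 = 7p, so p = 1114/7 ≈ 159.1429 and q = 3330/7 ≈ 475.7143.
%Δq = (475.7143 − 337) / 337 × 100 = +41.16%.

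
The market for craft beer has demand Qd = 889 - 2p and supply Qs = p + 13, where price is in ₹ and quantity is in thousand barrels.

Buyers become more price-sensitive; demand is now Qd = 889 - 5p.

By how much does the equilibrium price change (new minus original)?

-146

Original equilibrium: 889 - 2p = p + 13 gives 876 = 3p, so p = 292 and Q = 305.
The new curves are Qd = 889 - 5p (demand) and Qs = p + 13 (supply).
Clearing the new market: 889 - 5p = p + 13, so p = 146 and Q = 159.
Δp = 146 − 292 = -146.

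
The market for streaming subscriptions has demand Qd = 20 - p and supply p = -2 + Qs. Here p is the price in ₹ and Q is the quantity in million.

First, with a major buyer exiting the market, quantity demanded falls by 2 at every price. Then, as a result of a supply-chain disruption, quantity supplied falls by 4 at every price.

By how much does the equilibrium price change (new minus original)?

+1

Original equilibrium: 20 - p = p + 2 gives 18 = 2p, so p = 9 and Q = 11.
With the change applied: demand Qd = 18 - p, supply Qs = p - 2.
Equate the new curves: 18 - p = p - 2, giving 20 = 2p, p = 10, Q = 8.
Δp = 10 − 9 = +1.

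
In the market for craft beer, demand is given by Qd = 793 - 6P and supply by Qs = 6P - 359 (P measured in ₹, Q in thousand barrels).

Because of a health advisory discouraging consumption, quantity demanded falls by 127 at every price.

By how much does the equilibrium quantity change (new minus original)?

Solve the original market: 793 - 6P = 6P - 359, hence P = 96 and Q = 217.
After the shift, demand is Qd = 666 - 6P and supply is Qs = 6P - 359.
Setting them equal: 666 - 6P = 6P - 359 → 1025 = 12P, so P = 1025/12 ≈ 85.4167 and Q = 153.5.
ΔQ = 153.5 − 217 = -63.5.

-63.5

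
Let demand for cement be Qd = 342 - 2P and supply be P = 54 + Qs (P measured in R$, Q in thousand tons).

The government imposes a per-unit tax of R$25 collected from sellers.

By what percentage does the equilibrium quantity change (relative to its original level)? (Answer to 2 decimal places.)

Initially, 342 - 2P = P - 54, so 396 = 3P and P = 132, Q = 78.
Since sellers keep the price net of the tax, the effective supply curve becomes Qs = P - 79.
Equate the new curves: 342 - 2P = P - 79, giving 421 = 3P, P = 421/3 ≈ 140.3333, Q = 184/3 ≈ 61.3333.
%ΔQ = (61.3333 − 78) / 78 × 100 = -21.37%.

-21.37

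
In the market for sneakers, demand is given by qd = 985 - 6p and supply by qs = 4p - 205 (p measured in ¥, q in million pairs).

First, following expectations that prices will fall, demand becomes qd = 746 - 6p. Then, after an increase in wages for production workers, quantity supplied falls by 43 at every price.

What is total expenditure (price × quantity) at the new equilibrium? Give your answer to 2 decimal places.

Before the shock: 985 - 6p = 4p - 205 ⇒ 1190 = 10p ⇒ p = 119, q = 271.
The new curves are qd = 746 - 6p (demand) and qs = 4p - 248 (supply).
New equilibrium: 746 - 6p = 4p - 248 ⇒ 994 = 10p ⇒ p = 99.4, q = 149.6.
New expenditure = 99.4 × 149.6 = 14870.24.

14870.24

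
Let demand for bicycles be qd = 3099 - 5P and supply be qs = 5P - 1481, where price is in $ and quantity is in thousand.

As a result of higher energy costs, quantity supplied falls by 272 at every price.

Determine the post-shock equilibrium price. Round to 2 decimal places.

485.20

Before the shock: 3099 - 5P = 5P - 1481 ⇒ 4580 = 10P ⇒ P = 458, q = 809.
The shock moves the curves to qd = 3099 - 5P and qs = 5P - 1753.
Equate the new curves: 3099 - 5P = 5P - 1753, giving 4852 = 10P, P = 485.2, q = 673.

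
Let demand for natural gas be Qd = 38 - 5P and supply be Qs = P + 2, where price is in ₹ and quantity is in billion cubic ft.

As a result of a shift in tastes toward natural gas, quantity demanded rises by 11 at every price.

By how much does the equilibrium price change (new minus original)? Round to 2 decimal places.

+1.83

Initially, 38 - 5P = P + 2, so 36 = 6P and P = 6, Q = 8.
After the shift, demand is Qd = 49 - 5P and supply is Qs = P + 2.
Equate the new curves: 49 - 5P = P + 2, giving 47 = 6P, P = 47/6 ≈ 7.8333, Q = 59/6 ≈ 9.8333.
ΔP = 7.8333 − 6 = +1.83.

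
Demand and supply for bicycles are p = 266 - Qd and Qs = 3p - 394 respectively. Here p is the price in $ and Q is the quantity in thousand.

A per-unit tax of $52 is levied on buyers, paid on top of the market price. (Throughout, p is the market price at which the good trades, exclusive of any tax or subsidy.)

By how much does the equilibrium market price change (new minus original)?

-13

Solve the original market: 266 - p = 3p - 394, hence p = 165 and Q = 101.
Since buyers pay the price plus the tax, the effective demand curve becomes Qd = 214 - p.
Clearing the new market: 214 - p = 3p - 394, so p = 152 and Q = 62.
Δp = 152 − 165 = -13.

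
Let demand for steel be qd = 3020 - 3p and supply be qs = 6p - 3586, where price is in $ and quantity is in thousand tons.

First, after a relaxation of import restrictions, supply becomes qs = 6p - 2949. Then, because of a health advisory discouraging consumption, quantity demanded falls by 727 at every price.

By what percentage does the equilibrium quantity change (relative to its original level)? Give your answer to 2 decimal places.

Original equilibrium: 3020 - 3p = 6p - 3586 gives 6606 = 9p, so p = 734 and q = 818.
The shock moves the curves to qd = 2293 - 3p and qs = 6p - 2949.
Setting them equal: 2293 - 3p = 6p - 2949 → 5242 = 9p, so p = 5242/9 ≈ 582.4444 and q = 1637/3 ≈ 545.6667.
%Δq = (545.6667 − 818) / 818 × 100 = -33.29%.

-33.29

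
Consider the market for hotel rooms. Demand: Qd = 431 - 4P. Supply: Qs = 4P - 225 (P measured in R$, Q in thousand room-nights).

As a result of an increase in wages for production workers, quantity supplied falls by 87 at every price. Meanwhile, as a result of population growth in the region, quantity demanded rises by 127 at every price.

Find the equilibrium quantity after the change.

123

Original equilibrium: 431 - 4P = 4P - 225 gives 656 = 8P, so P = 82 and Q = 103.
The new curves are Qd = 558 - 4P (demand) and Qs = 4P - 312 (supply).
Setting them equal: 558 - 4P = 4P - 312 → 870 = 8P, so P = 108.75 and Q = 123.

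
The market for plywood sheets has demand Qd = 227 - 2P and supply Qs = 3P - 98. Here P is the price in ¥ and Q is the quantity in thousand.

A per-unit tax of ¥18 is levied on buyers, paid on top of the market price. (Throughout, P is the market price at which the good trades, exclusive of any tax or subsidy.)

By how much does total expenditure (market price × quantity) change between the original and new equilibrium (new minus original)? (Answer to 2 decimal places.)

-1946.88

Initially, 227 - 2P = 3P - 98, so 325 = 5P and P = 65, Q = 97.
Since buyers pay the price plus the tax, the effective demand curve becomes Qd = 191 - 2P.
New equilibrium: 191 - 2P = 3P - 98 ⇒ 289 = 5P ⇒ P = 57.8, Q = 75.4.
Expenditure moves from 65×97 = 6305 to 57.8×75.4 = 4358.12; change = -1946.88.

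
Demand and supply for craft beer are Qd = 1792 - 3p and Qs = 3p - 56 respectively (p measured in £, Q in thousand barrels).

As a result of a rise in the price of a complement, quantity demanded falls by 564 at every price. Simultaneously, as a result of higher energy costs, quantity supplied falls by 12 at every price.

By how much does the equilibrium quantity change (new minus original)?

Solve the original market: 1792 - 3p = 3p - 56, hence p = 308 and Q = 868.
The shock moves the curves to Qd = 1228 - 3p and Qs = 3p - 68.
Equate the new curves: 1228 - 3p = 3p - 68, giving 1296 = 6p, p = 216, Q = 580.
ΔQ = 580 − 868 = -288.

-288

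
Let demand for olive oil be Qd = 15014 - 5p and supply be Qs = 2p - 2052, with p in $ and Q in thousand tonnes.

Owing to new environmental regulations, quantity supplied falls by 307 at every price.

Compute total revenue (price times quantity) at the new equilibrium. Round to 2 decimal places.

Original equilibrium: 15014 - 5p = 2p - 2052 gives 17066 = 7p, so p = 2438 and Q = 2824.
With the change applied: demand Qd = 15014 - 5p, supply Qs = 2p - 2359.
New equilibrium: 15014 - 5p = 2p - 2359 ⇒ 17373 = 7p ⇒ p = 17373/7 ≈ 2481.8571, Q = 18233/7 ≈ 2604.7143.
New expenditure = 2481.8571 × 2604.7143 = 6464528.76.

6464528.76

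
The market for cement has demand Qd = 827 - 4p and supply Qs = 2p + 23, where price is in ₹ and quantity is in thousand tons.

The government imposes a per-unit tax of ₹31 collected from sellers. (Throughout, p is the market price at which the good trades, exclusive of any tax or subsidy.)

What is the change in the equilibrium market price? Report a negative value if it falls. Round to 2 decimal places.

Initially, 827 - 4p = 2p + 23, so 804 = 6p and p = 134, Q = 291.
Since sellers keep the price net of the tax, the effective supply curve becomes Qs = 2p - 39.
New equilibrium: 827 - 4p = 2p - 39 ⇒ 866 = 6p ⇒ p = 433/3 ≈ 144.3333, Q = 749/3 ≈ 249.6667.
Δp = 144.3333 − 134 = +10.33.

+10.33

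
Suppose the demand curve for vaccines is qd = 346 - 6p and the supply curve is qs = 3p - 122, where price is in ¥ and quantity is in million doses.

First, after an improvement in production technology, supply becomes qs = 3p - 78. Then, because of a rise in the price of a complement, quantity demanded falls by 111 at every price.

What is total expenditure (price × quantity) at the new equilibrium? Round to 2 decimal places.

915.81

Original equilibrium: 346 - 6p = 3p - 122 gives 468 = 9p, so p = 52 and q = 34.
The new curves are qd = 235 - 6p (demand) and qs = 3p - 78 (supply).
Setting them equal: 235 - 6p = 3p - 78 → 313 = 9p, so p = 313/9 ≈ 34.7778 and q = 79/3 ≈ 26.3333.
New expenditure = 34.7778 × 26.3333 = 915.81.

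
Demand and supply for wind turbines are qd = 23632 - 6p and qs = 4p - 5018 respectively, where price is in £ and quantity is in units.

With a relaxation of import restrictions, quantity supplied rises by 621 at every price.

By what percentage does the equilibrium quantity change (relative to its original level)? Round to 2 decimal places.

+5.78

Before the shock: 23632 - 6p = 4p - 5018 ⇒ 28650 = 10p ⇒ p = 2865, q = 6442.
After the shift, demand is qd = 23632 - 6p and supply is qs = 4p - 4397.
New equilibrium: 23632 - 6p = 4p - 4397 ⇒ 28029 = 10p ⇒ p = 2802.9, q = 6814.6.
%Δq = (6814.6 − 6442) / 6442 × 100 = +5.78%.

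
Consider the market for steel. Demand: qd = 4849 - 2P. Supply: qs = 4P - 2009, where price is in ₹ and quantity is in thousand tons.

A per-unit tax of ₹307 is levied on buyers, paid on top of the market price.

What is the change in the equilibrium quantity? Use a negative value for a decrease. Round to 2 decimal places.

Original equilibrium: 4849 - 2P = 4P - 2009 gives 6858 = 6P, so P = 1143 and q = 2563.
Since buyers pay the price plus the tax, the effective demand curve becomes qd = 4235 - 2P.
Setting them equal: 4235 - 2P = 4P - 2009 → 6244 = 6P, so P = 3122/3 ≈ 1040.6667 and q = 6461/3 ≈ 2153.6667.
Δq = 2153.6667 − 2563 = -409.33.

-409.33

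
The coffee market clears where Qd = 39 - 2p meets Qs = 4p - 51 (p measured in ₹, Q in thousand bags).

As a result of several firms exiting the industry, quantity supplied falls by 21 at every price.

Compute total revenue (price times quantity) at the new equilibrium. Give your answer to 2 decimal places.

37.00

Before the shock: 39 - 2p = 4p - 51 ⇒ 90 = 6p ⇒ p = 15, Q = 9.
With the change applied: demand Qd = 39 - 2p, supply Qs = 4p - 72.
Setting them equal: 39 - 2p = 4p - 72 → 111 = 6p, so p = 18.5 and Q = 2.
New expenditure = 18.5 × 2 = 37.00.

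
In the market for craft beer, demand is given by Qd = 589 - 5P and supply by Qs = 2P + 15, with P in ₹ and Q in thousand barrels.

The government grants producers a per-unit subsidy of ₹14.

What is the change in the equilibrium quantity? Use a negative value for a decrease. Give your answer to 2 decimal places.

+20.00

Before the shock: 589 - 5P = 2P + 15 ⇒ 574 = 7P ⇒ P = 82, Q = 179.
Since sellers receive the price plus the subsidy, the effective supply curve becomes Qs = 2P + 43.
Equate the new curves: 589 - 5P = 2P + 43, giving 546 = 7P, P = 78, Q = 199.
ΔQ = 199 − 179 = +20.00.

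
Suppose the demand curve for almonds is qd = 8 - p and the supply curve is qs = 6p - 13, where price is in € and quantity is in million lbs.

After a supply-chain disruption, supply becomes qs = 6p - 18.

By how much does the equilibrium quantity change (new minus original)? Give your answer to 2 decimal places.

-0.71

Original equilibrium: 8 - p = 6p - 13 gives 21 = 7p, so p = 3 and q = 5.
After the shift, demand is qd = 8 - p and supply is qs = 6p - 18.
Equate the new curves: 8 - p = 6p - 18, giving 26 = 7p, p = 26/7 ≈ 3.7143, q = 30/7 ≈ 4.2857.
Δq = 4.2857 − 5 = -0.71.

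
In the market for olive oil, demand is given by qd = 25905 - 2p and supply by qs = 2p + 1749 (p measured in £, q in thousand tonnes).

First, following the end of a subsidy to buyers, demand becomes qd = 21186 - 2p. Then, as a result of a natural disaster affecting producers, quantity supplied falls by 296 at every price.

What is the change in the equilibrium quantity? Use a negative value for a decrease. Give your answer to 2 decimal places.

Original equilibrium: 25905 - 2p = 2p + 1749 gives 24156 = 4p, so p = 6039 and q = 13827.
After the shift, demand is qd = 21186 - 2p and supply is qs = 2p + 1453.
Setting them equal: 21186 - 2p = 2p + 1453 → 19733 = 4p, so p = 4933.25 and q = 11319.5.
Δq = 11319.5 − 13827 = -2507.50.

-2507.50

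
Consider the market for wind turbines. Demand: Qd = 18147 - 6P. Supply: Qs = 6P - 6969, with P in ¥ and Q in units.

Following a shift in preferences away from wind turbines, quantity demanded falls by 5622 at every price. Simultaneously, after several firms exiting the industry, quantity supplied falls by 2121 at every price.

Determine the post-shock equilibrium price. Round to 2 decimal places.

1801.25

Original equilibrium: 18147 - 6P = 6P - 6969 gives 25116 = 12P, so P = 2093 and Q = 5589.
The shock moves the curves to Qd = 12525 - 6P and Qs = 6P - 9090.
Equate the new curves: 12525 - 6P = 6P - 9090, giving 21615 = 12P, P = 1801.25, Q = 1717.5.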